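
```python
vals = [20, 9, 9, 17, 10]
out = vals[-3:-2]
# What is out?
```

vals has length 5. The slice vals[-3:-2] selects indices [2] (2->9), giving [9].

[9]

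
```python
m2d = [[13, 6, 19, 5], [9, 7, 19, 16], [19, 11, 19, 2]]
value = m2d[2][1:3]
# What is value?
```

m2d[2] = [19, 11, 19, 2]. m2d[2] has length 4. The slice m2d[2][1:3] selects indices [1, 2] (1->11, 2->19), giving [11, 19].

[11, 19]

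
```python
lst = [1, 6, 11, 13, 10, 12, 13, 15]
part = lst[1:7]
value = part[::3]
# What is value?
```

lst has length 8. The slice lst[1:7] selects indices [1, 2, 3, 4, 5, 6] (1->6, 2->11, 3->13, 4->10, 5->12, 6->13), giving [6, 11, 13, 10, 12, 13]. So part = [6, 11, 13, 10, 12, 13]. part has length 6. The slice part[::3] selects indices [0, 3] (0->6, 3->10), giving [6, 10].

[6, 10]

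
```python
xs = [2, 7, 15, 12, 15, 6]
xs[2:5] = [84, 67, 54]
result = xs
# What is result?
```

xs starts as [2, 7, 15, 12, 15, 6] (length 6). The slice xs[2:5] covers indices [2, 3, 4] with values [15, 12, 15]. Replacing that slice with [84, 67, 54] (same length) produces [2, 7, 84, 67, 54, 6].

[2, 7, 84, 67, 54, 6]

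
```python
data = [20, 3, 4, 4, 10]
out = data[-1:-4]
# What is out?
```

data has length 5. The slice data[-1:-4] resolves to an empty index range, so the result is [].

[]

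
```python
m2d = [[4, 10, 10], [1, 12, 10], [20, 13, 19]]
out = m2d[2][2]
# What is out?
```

m2d[2] = [20, 13, 19]. Taking column 2 of that row yields 19.

19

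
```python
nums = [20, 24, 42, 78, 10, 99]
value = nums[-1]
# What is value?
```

nums has length 6. Negative index -1 maps to positive index 6 + (-1) = 5. nums[5] = 99.

99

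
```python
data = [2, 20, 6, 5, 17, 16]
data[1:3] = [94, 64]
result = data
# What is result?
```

data starts as [2, 20, 6, 5, 17, 16] (length 6). The slice data[1:3] covers indices [1, 2] with values [20, 6]. Replacing that slice with [94, 64] (same length) produces [2, 94, 64, 5, 17, 16].

[2, 94, 64, 5, 17, 16]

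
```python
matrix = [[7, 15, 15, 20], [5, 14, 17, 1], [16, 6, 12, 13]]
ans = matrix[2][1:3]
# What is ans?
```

matrix[2] = [16, 6, 12, 13]. matrix[2] has length 4. The slice matrix[2][1:3] selects indices [1, 2] (1->6, 2->12), giving [6, 12].

[6, 12]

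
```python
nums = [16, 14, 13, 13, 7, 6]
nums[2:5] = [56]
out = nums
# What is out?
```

nums starts as [16, 14, 13, 13, 7, 6] (length 6). The slice nums[2:5] covers indices [2, 3, 4] with values [13, 13, 7]. Replacing that slice with [56] (different length) produces [16, 14, 56, 6].

[16, 14, 56, 6]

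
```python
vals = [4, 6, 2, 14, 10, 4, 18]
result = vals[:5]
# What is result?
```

vals has length 7. The slice vals[:5] selects indices [0, 1, 2, 3, 4] (0->4, 1->6, 2->2, 3->14, 4->10), giving [4, 6, 2, 14, 10].

[4, 6, 2, 14, 10]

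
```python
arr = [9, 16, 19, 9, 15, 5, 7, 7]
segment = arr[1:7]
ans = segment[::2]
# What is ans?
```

arr has length 8. The slice arr[1:7] selects indices [1, 2, 3, 4, 5, 6] (1->16, 2->19, 3->9, 4->15, 5->5, 6->7), giving [16, 19, 9, 15, 5, 7]. So segment = [16, 19, 9, 15, 5, 7]. segment has length 6. The slice segment[::2] selects indices [0, 2, 4] (0->16, 2->9, 4->5), giving [16, 9, 5].

[16, 9, 5]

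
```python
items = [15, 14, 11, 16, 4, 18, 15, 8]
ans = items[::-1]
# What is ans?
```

items has length 8. The slice items[::-1] selects indices [7, 6, 5, 4, 3, 2, 1, 0] (7->8, 6->15, 5->18, 4->4, 3->16, 2->11, 1->14, 0->15), giving [8, 15, 18, 4, 16, 11, 14, 15].

[8, 15, 18, 4, 16, 11, 14, 15]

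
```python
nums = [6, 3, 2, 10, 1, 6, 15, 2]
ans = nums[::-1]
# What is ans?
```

nums has length 8. The slice nums[::-1] selects indices [7, 6, 5, 4, 3, 2, 1, 0] (7->2, 6->15, 5->6, 4->1, 3->10, 2->2, 1->3, 0->6), giving [2, 15, 6, 1, 10, 2, 3, 6].

[2, 15, 6, 1, 10, 2, 3, 6]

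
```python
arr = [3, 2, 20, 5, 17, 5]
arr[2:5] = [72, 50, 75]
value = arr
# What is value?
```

arr starts as [3, 2, 20, 5, 17, 5] (length 6). The slice arr[2:5] covers indices [2, 3, 4] with values [20, 5, 17]. Replacing that slice with [72, 50, 75] (same length) produces [3, 2, 72, 50, 75, 5].

[3, 2, 72, 50, 75, 5]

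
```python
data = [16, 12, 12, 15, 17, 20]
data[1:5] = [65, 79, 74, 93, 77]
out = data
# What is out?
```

data starts as [16, 12, 12, 15, 17, 20] (length 6). The slice data[1:5] covers indices [1, 2, 3, 4] with values [12, 12, 15, 17]. Replacing that slice with [65, 79, 74, 93, 77] (different length) produces [16, 65, 79, 74, 93, 77, 20].

[16, 65, 79, 74, 93, 77, 20]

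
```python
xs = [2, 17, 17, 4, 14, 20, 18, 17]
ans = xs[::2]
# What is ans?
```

xs has length 8. The slice xs[::2] selects indices [0, 2, 4, 6] (0->2, 2->17, 4->14, 6->18), giving [2, 17, 14, 18].

[2, 17, 14, 18]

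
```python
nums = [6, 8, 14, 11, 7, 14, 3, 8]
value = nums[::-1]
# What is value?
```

nums has length 8. The slice nums[::-1] selects indices [7, 6, 5, 4, 3, 2, 1, 0] (7->8, 6->3, 5->14, 4->7, 3->11, 2->14, 1->8, 0->6), giving [8, 3, 14, 7, 11, 14, 8, 6].

[8, 3, 14, 7, 11, 14, 8, 6]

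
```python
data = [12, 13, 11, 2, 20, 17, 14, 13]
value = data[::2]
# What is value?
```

data has length 8. The slice data[::2] selects indices [0, 2, 4, 6] (0->12, 2->11, 4->20, 6->14), giving [12, 11, 20, 14].

[12, 11, 20, 14]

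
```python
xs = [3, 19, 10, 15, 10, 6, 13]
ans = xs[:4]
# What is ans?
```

xs has length 7. The slice xs[:4] selects indices [0, 1, 2, 3] (0->3, 1->19, 2->10, 3->15), giving [3, 19, 10, 15].

[3, 19, 10, 15]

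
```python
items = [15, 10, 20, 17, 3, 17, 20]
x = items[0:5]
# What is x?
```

items has length 7. The slice items[0:5] selects indices [0, 1, 2, 3, 4] (0->15, 1->10, 2->20, 3->17, 4->3), giving [15, 10, 20, 17, 3].

[15, 10, 20, 17, 3]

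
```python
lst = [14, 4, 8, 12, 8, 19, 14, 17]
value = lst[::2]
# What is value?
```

lst has length 8. The slice lst[::2] selects indices [0, 2, 4, 6] (0->14, 2->8, 4->8, 6->14), giving [14, 8, 8, 14].

[14, 8, 8, 14]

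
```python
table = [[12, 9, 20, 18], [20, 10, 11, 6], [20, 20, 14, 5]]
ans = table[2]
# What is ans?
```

table has 3 rows. Row 2 is [20, 20, 14, 5].

[20, 20, 14, 5]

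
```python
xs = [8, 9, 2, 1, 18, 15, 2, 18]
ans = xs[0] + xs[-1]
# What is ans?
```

xs has length 8. xs[0] = 8.
xs has length 8. Negative index -1 maps to positive index 8 + (-1) = 7. xs[7] = 18.
Sum: 8 + 18 = 26.

26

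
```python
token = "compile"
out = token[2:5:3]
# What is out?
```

token has length 7. The slice token[2:5:3] selects indices [2] (2->'m'), giving 'm'.

'm'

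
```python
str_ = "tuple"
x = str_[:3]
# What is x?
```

str_ has length 5. The slice str_[:3] selects indices [0, 1, 2] (0->'t', 1->'u', 2->'p'), giving 'tup'.

'tup'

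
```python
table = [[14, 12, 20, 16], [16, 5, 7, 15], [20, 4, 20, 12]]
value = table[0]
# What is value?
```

table has 3 rows. Row 0 is [14, 12, 20, 16].

[14, 12, 20, 16]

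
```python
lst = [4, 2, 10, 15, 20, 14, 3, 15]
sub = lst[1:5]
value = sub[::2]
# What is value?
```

lst has length 8. The slice lst[1:5] selects indices [1, 2, 3, 4] (1->2, 2->10, 3->15, 4->20), giving [2, 10, 15, 20]. So sub = [2, 10, 15, 20]. sub has length 4. The slice sub[::2] selects indices [0, 2] (0->2, 2->15), giving [2, 15].

[2, 15]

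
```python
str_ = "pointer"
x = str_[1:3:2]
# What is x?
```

str_ has length 7. The slice str_[1:3:2] selects indices [1] (1->'o'), giving 'o'.

'o'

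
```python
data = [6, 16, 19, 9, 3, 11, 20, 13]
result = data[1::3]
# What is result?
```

data has length 8. The slice data[1::3] selects indices [1, 4, 7] (1->16, 4->3, 7->13), giving [16, 3, 13].

[16, 3, 13]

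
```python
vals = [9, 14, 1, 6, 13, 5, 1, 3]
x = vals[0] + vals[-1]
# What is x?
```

vals has length 8. vals[0] = 9.
vals has length 8. Negative index -1 maps to positive index 8 + (-1) = 7. vals[7] = 3.
Sum: 9 + 3 = 12.

12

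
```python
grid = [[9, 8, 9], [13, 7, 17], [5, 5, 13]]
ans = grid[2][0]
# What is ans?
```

grid[2] = [5, 5, 13]. Taking column 0 of that row yields 5.

5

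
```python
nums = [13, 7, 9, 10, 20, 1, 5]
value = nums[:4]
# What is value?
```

nums has length 7. The slice nums[:4] selects indices [0, 1, 2, 3] (0->13, 1->7, 2->9, 3->10), giving [13, 7, 9, 10].

[13, 7, 9, 10]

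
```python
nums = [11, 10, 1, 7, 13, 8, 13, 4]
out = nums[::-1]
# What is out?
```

nums has length 8. The slice nums[::-1] selects indices [7, 6, 5, 4, 3, 2, 1, 0] (7->4, 6->13, 5->8, 4->13, 3->7, 2->1, 1->10, 0->11), giving [4, 13, 8, 13, 7, 1, 10, 11].

[4, 13, 8, 13, 7, 1, 10, 11]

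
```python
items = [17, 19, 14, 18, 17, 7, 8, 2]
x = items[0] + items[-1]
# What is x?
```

items has length 8. items[0] = 17.
items has length 8. Negative index -1 maps to positive index 8 + (-1) = 7. items[7] = 2.
Sum: 17 + 2 = 19.

19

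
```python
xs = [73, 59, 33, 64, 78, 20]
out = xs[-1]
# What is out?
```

xs has length 6. Negative index -1 maps to positive index 6 + (-1) = 5. xs[5] = 20.

20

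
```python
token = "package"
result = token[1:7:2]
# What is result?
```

token has length 7. The slice token[1:7:2] selects indices [1, 3, 5] (1->'a', 3->'k', 5->'g'), giving 'akg'.

'akg'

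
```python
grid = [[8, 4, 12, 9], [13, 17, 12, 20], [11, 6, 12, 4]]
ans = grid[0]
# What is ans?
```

grid has 3 rows. Row 0 is [8, 4, 12, 9].

[8, 4, 12, 9]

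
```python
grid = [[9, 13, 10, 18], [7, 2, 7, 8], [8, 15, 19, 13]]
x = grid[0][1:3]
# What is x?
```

grid[0] = [9, 13, 10, 18]. grid[0] has length 4. The slice grid[0][1:3] selects indices [1, 2] (1->13, 2->10), giving [13, 10].

[13, 10]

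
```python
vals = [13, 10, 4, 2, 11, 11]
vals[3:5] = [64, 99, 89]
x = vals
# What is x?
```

vals starts as [13, 10, 4, 2, 11, 11] (length 6). The slice vals[3:5] covers indices [3, 4] with values [2, 11]. Replacing that slice with [64, 99, 89] (different length) produces [13, 10, 4, 64, 99, 89, 11].

[13, 10, 4, 64, 99, 89, 11]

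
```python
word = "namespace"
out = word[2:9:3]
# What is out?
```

word has length 9. The slice word[2:9:3] selects indices [2, 5, 8] (2->'m', 5->'p', 8->'e'), giving 'mpe'.

'mpe'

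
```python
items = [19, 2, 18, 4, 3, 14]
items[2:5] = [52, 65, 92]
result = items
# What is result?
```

items starts as [19, 2, 18, 4, 3, 14] (length 6). The slice items[2:5] covers indices [2, 3, 4] with values [18, 4, 3]. Replacing that slice with [52, 65, 92] (same length) produces [19, 2, 52, 65, 92, 14].

[19, 2, 52, 65, 92, 14]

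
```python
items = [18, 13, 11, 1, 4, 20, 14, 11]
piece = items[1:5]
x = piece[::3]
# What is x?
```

items has length 8. The slice items[1:5] selects indices [1, 2, 3, 4] (1->13, 2->11, 3->1, 4->4), giving [13, 11, 1, 4]. So piece = [13, 11, 1, 4]. piece has length 4. The slice piece[::3] selects indices [0, 3] (0->13, 3->4), giving [13, 4].

[13, 4]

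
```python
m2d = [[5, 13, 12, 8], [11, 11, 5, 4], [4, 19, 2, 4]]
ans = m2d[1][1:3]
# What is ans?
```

m2d[1] = [11, 11, 5, 4]. m2d[1] has length 4. The slice m2d[1][1:3] selects indices [1, 2] (1->11, 2->5), giving [11, 5].

[11, 5]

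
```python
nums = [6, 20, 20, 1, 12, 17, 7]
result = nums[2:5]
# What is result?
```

nums has length 7. The slice nums[2:5] selects indices [2, 3, 4] (2->20, 3->1, 4->12), giving [20, 1, 12].

[20, 1, 12]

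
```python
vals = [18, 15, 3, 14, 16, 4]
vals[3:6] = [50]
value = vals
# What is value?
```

vals starts as [18, 15, 3, 14, 16, 4] (length 6). The slice vals[3:6] covers indices [3, 4, 5] with values [14, 16, 4]. Replacing that slice with [50] (different length) produces [18, 15, 3, 50].

[18, 15, 3, 50]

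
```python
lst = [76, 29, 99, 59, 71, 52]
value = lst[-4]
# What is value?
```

lst has length 6. Negative index -4 maps to positive index 6 + (-4) = 2. lst[2] = 99.

99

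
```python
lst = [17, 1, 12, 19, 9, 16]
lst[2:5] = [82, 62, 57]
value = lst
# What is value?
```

lst starts as [17, 1, 12, 19, 9, 16] (length 6). The slice lst[2:5] covers indices [2, 3, 4] with values [12, 19, 9]. Replacing that slice with [82, 62, 57] (same length) produces [17, 1, 82, 62, 57, 16].

[17, 1, 82, 62, 57, 16]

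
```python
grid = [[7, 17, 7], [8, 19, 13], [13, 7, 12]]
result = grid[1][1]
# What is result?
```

grid[1] = [8, 19, 13]. Taking column 1 of that row yields 19.

19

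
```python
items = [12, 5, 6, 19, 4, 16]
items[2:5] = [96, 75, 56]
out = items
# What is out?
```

items starts as [12, 5, 6, 19, 4, 16] (length 6). The slice items[2:5] covers indices [2, 3, 4] with values [6, 19, 4]. Replacing that slice with [96, 75, 56] (same length) produces [12, 5, 96, 75, 56, 16].

[12, 5, 96, 75, 56, 16]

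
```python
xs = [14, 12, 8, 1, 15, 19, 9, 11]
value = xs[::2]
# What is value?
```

xs has length 8. The slice xs[::2] selects indices [0, 2, 4, 6] (0->14, 2->8, 4->15, 6->9), giving [14, 8, 15, 9].

[14, 8, 15, 9]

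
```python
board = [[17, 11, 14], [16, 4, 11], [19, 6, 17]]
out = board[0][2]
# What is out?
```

board[0] = [17, 11, 14]. Taking column 2 of that row yields 14.

14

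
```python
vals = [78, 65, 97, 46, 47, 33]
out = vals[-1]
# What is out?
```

vals has length 6. Negative index -1 maps to positive index 6 + (-1) = 5. vals[5] = 33.

33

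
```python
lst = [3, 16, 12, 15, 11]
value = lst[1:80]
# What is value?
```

lst has length 5. The slice lst[1:80] selects indices [1, 2, 3, 4] (1->16, 2->12, 3->15, 4->11), giving [16, 12, 15, 11].

[16, 12, 15, 11]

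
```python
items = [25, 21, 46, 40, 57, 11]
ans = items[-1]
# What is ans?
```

items has length 6. Negative index -1 maps to positive index 6 + (-1) = 5. items[5] = 11.

11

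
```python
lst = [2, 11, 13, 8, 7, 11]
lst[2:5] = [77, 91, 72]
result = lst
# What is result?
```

lst starts as [2, 11, 13, 8, 7, 11] (length 6). The slice lst[2:5] covers indices [2, 3, 4] with values [13, 8, 7]. Replacing that slice with [77, 91, 72] (same length) produces [2, 11, 77, 91, 72, 11].

[2, 11, 77, 91, 72, 11]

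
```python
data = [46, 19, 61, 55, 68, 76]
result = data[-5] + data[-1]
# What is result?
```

data has length 6. Negative index -5 maps to positive index 6 + (-5) = 1. data[1] = 19.
data has length 6. Negative index -1 maps to positive index 6 + (-1) = 5. data[5] = 76.
Sum: 19 + 76 = 95.

95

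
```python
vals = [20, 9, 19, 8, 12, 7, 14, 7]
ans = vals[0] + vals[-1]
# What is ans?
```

vals has length 8. vals[0] = 20.
vals has length 8. Negative index -1 maps to positive index 8 + (-1) = 7. vals[7] = 7.
Sum: 20 + 7 = 27.

27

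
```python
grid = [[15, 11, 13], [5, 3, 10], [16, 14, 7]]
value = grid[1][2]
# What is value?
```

grid[1] = [5, 3, 10]. Taking column 2 of that row yields 10.

10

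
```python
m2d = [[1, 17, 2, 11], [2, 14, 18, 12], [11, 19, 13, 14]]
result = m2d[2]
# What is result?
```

m2d has 3 rows. Row 2 is [11, 19, 13, 14].

[11, 19, 13, 14]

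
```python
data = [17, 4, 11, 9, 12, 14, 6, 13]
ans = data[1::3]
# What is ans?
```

data has length 8. The slice data[1::3] selects indices [1, 4, 7] (1->4, 4->12, 7->13), giving [4, 12, 13].

[4, 12, 13]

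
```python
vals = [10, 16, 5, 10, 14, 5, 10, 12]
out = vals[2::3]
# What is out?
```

vals has length 8. The slice vals[2::3] selects indices [2, 5] (2->5, 5->5), giving [5, 5].

[5, 5]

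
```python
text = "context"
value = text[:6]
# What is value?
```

text has length 7. The slice text[:6] selects indices [0, 1, 2, 3, 4, 5] (0->'c', 1->'o', 2->'n', 3->'t', 4->'e', 5->'x'), giving 'contex'.

'contex'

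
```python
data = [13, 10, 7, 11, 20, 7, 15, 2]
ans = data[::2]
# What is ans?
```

data has length 8. The slice data[::2] selects indices [0, 2, 4, 6] (0->13, 2->7, 4->20, 6->15), giving [13, 7, 20, 15].

[13, 7, 20, 15]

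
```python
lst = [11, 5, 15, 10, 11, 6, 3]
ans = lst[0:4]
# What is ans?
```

lst has length 7. The slice lst[0:4] selects indices [0, 1, 2, 3] (0->11, 1->5, 2->15, 3->10), giving [11, 5, 15, 10].

[11, 5, 15, 10]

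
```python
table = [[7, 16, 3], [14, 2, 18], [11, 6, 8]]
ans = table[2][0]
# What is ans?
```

table[2] = [11, 6, 8]. Taking column 0 of that row yields 11.

11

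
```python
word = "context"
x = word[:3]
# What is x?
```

word has length 7. The slice word[:3] selects indices [0, 1, 2] (0->'c', 1->'o', 2->'n'), giving 'con'.

'con'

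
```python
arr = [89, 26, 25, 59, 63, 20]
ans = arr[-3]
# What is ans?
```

arr has length 6. Negative index -3 maps to positive index 6 + (-3) = 3. arr[3] = 59.

59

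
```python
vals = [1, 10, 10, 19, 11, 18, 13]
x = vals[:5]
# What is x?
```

vals has length 7. The slice vals[:5] selects indices [0, 1, 2, 3, 4] (0->1, 1->10, 2->10, 3->19, 4->11), giving [1, 10, 10, 19, 11].

[1, 10, 10, 19, 11]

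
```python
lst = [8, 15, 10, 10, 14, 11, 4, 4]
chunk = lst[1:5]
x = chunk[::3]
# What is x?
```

lst has length 8. The slice lst[1:5] selects indices [1, 2, 3, 4] (1->15, 2->10, 3->10, 4->14), giving [15, 10, 10, 14]. So chunk = [15, 10, 10, 14]. chunk has length 4. The slice chunk[::3] selects indices [0, 3] (0->15, 3->14), giving [15, 14].

[15, 14]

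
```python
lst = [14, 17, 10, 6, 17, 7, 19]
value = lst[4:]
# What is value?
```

lst has length 7. The slice lst[4:] selects indices [4, 5, 6] (4->17, 5->7, 6->19), giving [17, 7, 19].

[17, 7, 19]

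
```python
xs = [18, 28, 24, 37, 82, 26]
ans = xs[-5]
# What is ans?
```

xs has length 6. Negative index -5 maps to positive index 6 + (-5) = 1. xs[1] = 28.

28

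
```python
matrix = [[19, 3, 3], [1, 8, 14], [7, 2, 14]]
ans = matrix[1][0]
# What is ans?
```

matrix[1] = [1, 8, 14]. Taking column 0 of that row yields 1.

1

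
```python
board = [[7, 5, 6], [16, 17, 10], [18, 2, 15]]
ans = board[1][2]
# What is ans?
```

board[1] = [16, 17, 10]. Taking column 2 of that row yields 10.

10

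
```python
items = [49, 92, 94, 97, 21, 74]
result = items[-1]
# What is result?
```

items has length 6. Negative index -1 maps to positive index 6 + (-1) = 5. items[5] = 74.

74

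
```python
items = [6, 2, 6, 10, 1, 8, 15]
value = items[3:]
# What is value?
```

items has length 7. The slice items[3:] selects indices [3, 4, 5, 6] (3->10, 4->1, 5->8, 6->15), giving [10, 1, 8, 15].

[10, 1, 8, 15]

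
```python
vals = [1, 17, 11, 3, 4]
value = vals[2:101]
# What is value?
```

vals has length 5. The slice vals[2:101] selects indices [2, 3, 4] (2->11, 3->3, 4->4), giving [11, 3, 4].

[11, 3, 4]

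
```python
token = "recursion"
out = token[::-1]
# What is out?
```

token has length 9. The slice token[::-1] selects indices [8, 7, 6, 5, 4, 3, 2, 1, 0] (8->'n', 7->'o', 6->'i', 5->'s', 4->'r', 3->'u', 2->'c', 1->'e', 0->'r'), giving 'noisrucer'.

'noisrucer'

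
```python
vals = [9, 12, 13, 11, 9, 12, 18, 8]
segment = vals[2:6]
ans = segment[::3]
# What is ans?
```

vals has length 8. The slice vals[2:6] selects indices [2, 3, 4, 5] (2->13, 3->11, 4->9, 5->12), giving [13, 11, 9, 12]. So segment = [13, 11, 9, 12]. segment has length 4. The slice segment[::3] selects indices [0, 3] (0->13, 3->12), giving [13, 12].

[13, 12]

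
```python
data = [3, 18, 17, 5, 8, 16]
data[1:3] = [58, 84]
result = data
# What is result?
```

data starts as [3, 18, 17, 5, 8, 16] (length 6). The slice data[1:3] covers indices [1, 2] with values [18, 17]. Replacing that slice with [58, 84] (same length) produces [3, 58, 84, 5, 8, 16].

[3, 58, 84, 5, 8, 16]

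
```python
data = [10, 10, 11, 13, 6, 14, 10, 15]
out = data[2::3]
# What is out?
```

data has length 8. The slice data[2::3] selects indices [2, 5] (2->11, 5->14), giving [11, 14].

[11, 14]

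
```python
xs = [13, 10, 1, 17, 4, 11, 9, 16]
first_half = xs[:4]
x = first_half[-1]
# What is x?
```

xs has length 8. The slice xs[:4] selects indices [0, 1, 2, 3] (0->13, 1->10, 2->1, 3->17), giving [13, 10, 1, 17]. So first_half = [13, 10, 1, 17]. Then first_half[-1] = 17.

17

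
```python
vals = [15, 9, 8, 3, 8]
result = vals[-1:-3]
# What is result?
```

vals has length 5. The slice vals[-1:-3] resolves to an empty index range, so the result is [].

[]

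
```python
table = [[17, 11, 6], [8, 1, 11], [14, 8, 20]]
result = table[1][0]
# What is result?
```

table[1] = [8, 1, 11]. Taking column 0 of that row yields 8.

8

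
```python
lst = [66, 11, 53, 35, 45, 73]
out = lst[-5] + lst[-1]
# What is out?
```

lst has length 6. Negative index -5 maps to positive index 6 + (-5) = 1. lst[1] = 11.
lst has length 6. Negative index -1 maps to positive index 6 + (-1) = 5. lst[5] = 73.
Sum: 11 + 73 = 84.

84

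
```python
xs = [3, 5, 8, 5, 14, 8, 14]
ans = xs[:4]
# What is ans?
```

xs has length 7. The slice xs[:4] selects indices [0, 1, 2, 3] (0->3, 1->5, 2->8, 3->5), giving [3, 5, 8, 5].

[3, 5, 8, 5]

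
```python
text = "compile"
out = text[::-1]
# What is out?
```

text has length 7. The slice text[::-1] selects indices [6, 5, 4, 3, 2, 1, 0] (6->'e', 5->'l', 4->'i', 3->'p', 2->'m', 1->'o', 0->'c'), giving 'elipmoc'.

'elipmoc'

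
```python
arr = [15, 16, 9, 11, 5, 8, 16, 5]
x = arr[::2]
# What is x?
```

arr has length 8. The slice arr[::2] selects indices [0, 2, 4, 6] (0->15, 2->9, 4->5, 6->16), giving [15, 9, 5, 16].

[15, 9, 5, 16]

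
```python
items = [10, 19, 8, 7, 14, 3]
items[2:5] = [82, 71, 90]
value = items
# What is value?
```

items starts as [10, 19, 8, 7, 14, 3] (length 6). The slice items[2:5] covers indices [2, 3, 4] with values [8, 7, 14]. Replacing that slice with [82, 71, 90] (same length) produces [10, 19, 82, 71, 90, 3].

[10, 19, 82, 71, 90, 3]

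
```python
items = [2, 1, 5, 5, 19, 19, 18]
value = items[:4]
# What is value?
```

items has length 7. The slice items[:4] selects indices [0, 1, 2, 3] (0->2, 1->1, 2->5, 3->5), giving [2, 1, 5, 5].

[2, 1, 5, 5]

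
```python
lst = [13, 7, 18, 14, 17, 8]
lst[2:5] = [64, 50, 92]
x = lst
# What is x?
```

lst starts as [13, 7, 18, 14, 17, 8] (length 6). The slice lst[2:5] covers indices [2, 3, 4] with values [18, 14, 17]. Replacing that slice with [64, 50, 92] (same length) produces [13, 7, 64, 50, 92, 8].

[13, 7, 64, 50, 92, 8]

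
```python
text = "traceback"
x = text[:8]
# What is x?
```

text has length 9. The slice text[:8] selects indices [0, 1, 2, 3, 4, 5, 6, 7] (0->'t', 1->'r', 2->'a', 3->'c', 4->'e', 5->'b', 6->'a', 7->'c'), giving 'tracebac'.

'tracebac'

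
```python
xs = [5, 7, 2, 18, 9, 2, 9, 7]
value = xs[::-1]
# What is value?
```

xs has length 8. The slice xs[::-1] selects indices [7, 6, 5, 4, 3, 2, 1, 0] (7->7, 6->9, 5->2, 4->9, 3->18, 2->2, 1->7, 0->5), giving [7, 9, 2, 9, 18, 2, 7, 5].

[7, 9, 2, 9, 18, 2, 7, 5]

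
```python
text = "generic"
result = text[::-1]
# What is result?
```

text has length 7. The slice text[::-1] selects indices [6, 5, 4, 3, 2, 1, 0] (6->'c', 5->'i', 4->'r', 3->'e', 2->'n', 1->'e', 0->'g'), giving 'cireneg'.

'cireneg'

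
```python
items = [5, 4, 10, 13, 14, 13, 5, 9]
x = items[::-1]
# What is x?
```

items has length 8. The slice items[::-1] selects indices [7, 6, 5, 4, 3, 2, 1, 0] (7->9, 6->5, 5->13, 4->14, 3->13, 2->10, 1->4, 0->5), giving [9, 5, 13, 14, 13, 10, 4, 5].

[9, 5, 13, 14, 13, 10, 4, 5]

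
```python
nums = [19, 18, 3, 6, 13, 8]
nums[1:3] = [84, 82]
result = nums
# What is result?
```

nums starts as [19, 18, 3, 6, 13, 8] (length 6). The slice nums[1:3] covers indices [1, 2] with values [18, 3]. Replacing that slice with [84, 82] (same length) produces [19, 84, 82, 6, 13, 8].

[19, 84, 82, 6, 13, 8]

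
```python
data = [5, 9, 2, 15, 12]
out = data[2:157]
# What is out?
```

data has length 5. The slice data[2:157] selects indices [2, 3, 4] (2->2, 3->15, 4->12), giving [2, 15, 12].

[2, 15, 12]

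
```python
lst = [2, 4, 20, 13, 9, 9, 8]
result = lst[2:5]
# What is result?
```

lst has length 7. The slice lst[2:5] selects indices [2, 3, 4] (2->20, 3->13, 4->9), giving [20, 13, 9].

[20, 13, 9]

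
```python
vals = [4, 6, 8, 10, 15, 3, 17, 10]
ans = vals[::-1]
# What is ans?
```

vals has length 8. The slice vals[::-1] selects indices [7, 6, 5, 4, 3, 2, 1, 0] (7->10, 6->17, 5->3, 4->15, 3->10, 2->8, 1->6, 0->4), giving [10, 17, 3, 15, 10, 8, 6, 4].

[10, 17, 3, 15, 10, 8, 6, 4]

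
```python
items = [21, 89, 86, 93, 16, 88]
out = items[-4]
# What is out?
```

items has length 6. Negative index -4 maps to positive index 6 + (-4) = 2. items[2] = 86.

86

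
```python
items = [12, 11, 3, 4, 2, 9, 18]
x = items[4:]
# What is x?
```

items has length 7. The slice items[4:] selects indices [4, 5, 6] (4->2, 5->9, 6->18), giving [2, 9, 18].

[2, 9, 18]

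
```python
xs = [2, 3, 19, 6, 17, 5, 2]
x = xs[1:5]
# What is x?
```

xs has length 7. The slice xs[1:5] selects indices [1, 2, 3, 4] (1->3, 2->19, 3->6, 4->17), giving [3, 19, 6, 17].

[3, 19, 6, 17]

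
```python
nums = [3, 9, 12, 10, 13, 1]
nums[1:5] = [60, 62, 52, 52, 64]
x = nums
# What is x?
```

nums starts as [3, 9, 12, 10, 13, 1] (length 6). The slice nums[1:5] covers indices [1, 2, 3, 4] with values [9, 12, 10, 13]. Replacing that slice with [60, 62, 52, 52, 64] (different length) produces [3, 60, 62, 52, 52, 64, 1].

[3, 60, 62, 52, 52, 64, 1]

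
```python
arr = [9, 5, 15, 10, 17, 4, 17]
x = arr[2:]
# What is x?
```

arr has length 7. The slice arr[2:] selects indices [2, 3, 4, 5, 6] (2->15, 3->10, 4->17, 5->4, 6->17), giving [15, 10, 17, 4, 17].

[15, 10, 17, 4, 17]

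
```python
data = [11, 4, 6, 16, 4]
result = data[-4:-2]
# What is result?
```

data has length 5. The slice data[-4:-2] selects indices [1, 2] (1->4, 2->6), giving [4, 6].

[4, 6]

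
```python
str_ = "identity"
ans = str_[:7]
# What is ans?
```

str_ has length 8. The slice str_[:7] selects indices [0, 1, 2, 3, 4, 5, 6] (0->'i', 1->'d', 2->'e', 3->'n', 4->'t', 5->'i', 6->'t'), giving 'identit'.

'identit'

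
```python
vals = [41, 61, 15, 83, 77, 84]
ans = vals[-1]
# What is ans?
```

vals has length 6. Negative index -1 maps to positive index 6 + (-1) = 5. vals[5] = 84.

84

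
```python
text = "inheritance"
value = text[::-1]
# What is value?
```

text has length 11. The slice text[::-1] selects indices [10, 9, 8, 7, 6, 5, 4, 3, 2, 1, 0] (10->'e', 9->'c', 8->'n', 7->'a', 6->'t', 5->'i', 4->'r', 3->'e', 2->'h', 1->'n', 0->'i'), giving 'ecnatirehni'.

'ecnatirehni'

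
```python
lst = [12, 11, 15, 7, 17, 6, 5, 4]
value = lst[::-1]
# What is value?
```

lst has length 8. The slice lst[::-1] selects indices [7, 6, 5, 4, 3, 2, 1, 0] (7->4, 6->5, 5->6, 4->17, 3->7, 2->15, 1->11, 0->12), giving [4, 5, 6, 17, 7, 15, 11, 12].

[4, 5, 6, 17, 7, 15, 11, 12]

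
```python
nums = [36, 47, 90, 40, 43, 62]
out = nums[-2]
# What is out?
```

nums has length 6. Negative index -2 maps to positive index 6 + (-2) = 4. nums[4] = 43.

43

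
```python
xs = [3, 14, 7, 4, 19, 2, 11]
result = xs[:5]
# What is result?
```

xs has length 7. The slice xs[:5] selects indices [0, 1, 2, 3, 4] (0->3, 1->14, 2->7, 3->4, 4->19), giving [3, 14, 7, 4, 19].

[3, 14, 7, 4, 19]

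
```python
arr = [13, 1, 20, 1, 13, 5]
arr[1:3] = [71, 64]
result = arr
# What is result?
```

arr starts as [13, 1, 20, 1, 13, 5] (length 6). The slice arr[1:3] covers indices [1, 2] with values [1, 20]. Replacing that slice with [71, 64] (same length) produces [13, 71, 64, 1, 13, 5].

[13, 71, 64, 1, 13, 5]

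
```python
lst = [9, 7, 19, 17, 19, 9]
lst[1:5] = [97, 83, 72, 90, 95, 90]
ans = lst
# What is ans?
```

lst starts as [9, 7, 19, 17, 19, 9] (length 6). The slice lst[1:5] covers indices [1, 2, 3, 4] with values [7, 19, 17, 19]. Replacing that slice with [97, 83, 72, 90, 95, 90] (different length) produces [9, 97, 83, 72, 90, 95, 90, 9].

[9, 97, 83, 72, 90, 95, 90, 9]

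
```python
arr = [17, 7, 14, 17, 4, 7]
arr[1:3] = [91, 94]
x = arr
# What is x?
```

arr starts as [17, 7, 14, 17, 4, 7] (length 6). The slice arr[1:3] covers indices [1, 2] with values [7, 14]. Replacing that slice with [91, 94] (same length) produces [17, 91, 94, 17, 4, 7].

[17, 91, 94, 17, 4, 7]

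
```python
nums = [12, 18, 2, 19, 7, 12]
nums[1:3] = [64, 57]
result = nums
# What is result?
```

nums starts as [12, 18, 2, 19, 7, 12] (length 6). The slice nums[1:3] covers indices [1, 2] with values [18, 2]. Replacing that slice with [64, 57] (same length) produces [12, 64, 57, 19, 7, 12].

[12, 64, 57, 19, 7, 12]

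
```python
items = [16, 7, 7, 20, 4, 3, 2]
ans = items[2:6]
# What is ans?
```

items has length 7. The slice items[2:6] selects indices [2, 3, 4, 5] (2->7, 3->20, 4->4, 5->3), giving [7, 20, 4, 3].

[7, 20, 4, 3]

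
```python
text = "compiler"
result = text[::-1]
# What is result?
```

text has length 8. The slice text[::-1] selects indices [7, 6, 5, 4, 3, 2, 1, 0] (7->'r', 6->'e', 5->'l', 4->'i', 3->'p', 2->'m', 1->'o', 0->'c'), giving 'relipmoc'.

'relipmoc'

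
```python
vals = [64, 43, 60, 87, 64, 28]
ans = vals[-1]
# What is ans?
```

vals has length 6. Negative index -1 maps to positive index 6 + (-1) = 5. vals[5] = 28.

28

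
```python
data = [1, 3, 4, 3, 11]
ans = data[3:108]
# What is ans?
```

data has length 5. The slice data[3:108] selects indices [3, 4] (3->3, 4->11), giving [3, 11].

[3, 11]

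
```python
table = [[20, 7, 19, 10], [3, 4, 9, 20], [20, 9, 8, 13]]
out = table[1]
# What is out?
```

table has 3 rows. Row 1 is [3, 4, 9, 20].

[3, 4, 9, 20]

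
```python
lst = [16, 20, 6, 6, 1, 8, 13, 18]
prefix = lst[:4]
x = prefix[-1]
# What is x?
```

lst has length 8. The slice lst[:4] selects indices [0, 1, 2, 3] (0->16, 1->20, 2->6, 3->6), giving [16, 20, 6, 6]. So prefix = [16, 20, 6, 6]. Then prefix[-1] = 6.

6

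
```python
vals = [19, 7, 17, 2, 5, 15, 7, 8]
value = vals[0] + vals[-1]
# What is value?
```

vals has length 8. vals[0] = 19.
vals has length 8. Negative index -1 maps to positive index 8 + (-1) = 7. vals[7] = 8.
Sum: 19 + 8 = 27.

27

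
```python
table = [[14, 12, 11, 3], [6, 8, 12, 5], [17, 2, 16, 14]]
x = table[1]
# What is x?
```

table has 3 rows. Row 1 is [6, 8, 12, 5].

[6, 8, 12, 5]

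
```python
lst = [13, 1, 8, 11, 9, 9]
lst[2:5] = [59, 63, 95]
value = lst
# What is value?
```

lst starts as [13, 1, 8, 11, 9, 9] (length 6). The slice lst[2:5] covers indices [2, 3, 4] with values [8, 11, 9]. Replacing that slice with [59, 63, 95] (same length) produces [13, 1, 59, 63, 95, 9].

[13, 1, 59, 63, 95, 9]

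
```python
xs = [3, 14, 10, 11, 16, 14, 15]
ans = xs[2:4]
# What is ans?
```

xs has length 7. The slice xs[2:4] selects indices [2, 3] (2->10, 3->11), giving [10, 11].

[10, 11]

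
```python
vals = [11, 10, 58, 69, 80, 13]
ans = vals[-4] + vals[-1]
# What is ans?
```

vals has length 6. Negative index -4 maps to positive index 6 + (-4) = 2. vals[2] = 58.
vals has length 6. Negative index -1 maps to positive index 6 + (-1) = 5. vals[5] = 13.
Sum: 58 + 13 = 71.

71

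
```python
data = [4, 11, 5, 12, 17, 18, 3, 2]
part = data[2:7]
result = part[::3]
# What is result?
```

data has length 8. The slice data[2:7] selects indices [2, 3, 4, 5, 6] (2->5, 3->12, 4->17, 5->18, 6->3), giving [5, 12, 17, 18, 3]. So part = [5, 12, 17, 18, 3]. part has length 5. The slice part[::3] selects indices [0, 3] (0->5, 3->18), giving [5, 18].

[5, 18]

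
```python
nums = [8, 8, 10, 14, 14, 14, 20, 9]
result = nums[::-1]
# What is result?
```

nums has length 8. The slice nums[::-1] selects indices [7, 6, 5, 4, 3, 2, 1, 0] (7->9, 6->20, 5->14, 4->14, 3->14, 2->10, 1->8, 0->8), giving [9, 20, 14, 14, 14, 10, 8, 8].

[9, 20, 14, 14, 14, 10, 8, 8]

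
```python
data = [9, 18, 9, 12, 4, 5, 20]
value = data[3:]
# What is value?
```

data has length 7. The slice data[3:] selects indices [3, 4, 5, 6] (3->12, 4->4, 5->5, 6->20), giving [12, 4, 5, 20].

[12, 4, 5, 20]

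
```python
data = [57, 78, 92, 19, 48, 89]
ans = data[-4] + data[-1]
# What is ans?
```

data has length 6. Negative index -4 maps to positive index 6 + (-4) = 2. data[2] = 92.
data has length 6. Negative index -1 maps to positive index 6 + (-1) = 5. data[5] = 89.
Sum: 92 + 89 = 181.

181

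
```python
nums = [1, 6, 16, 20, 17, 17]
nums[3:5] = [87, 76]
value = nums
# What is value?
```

nums starts as [1, 6, 16, 20, 17, 17] (length 6). The slice nums[3:5] covers indices [3, 4] with values [20, 17]. Replacing that slice with [87, 76] (same length) produces [1, 6, 16, 87, 76, 17].

[1, 6, 16, 87, 76, 17]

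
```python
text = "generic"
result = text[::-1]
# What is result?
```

text has length 7. The slice text[::-1] selects indices [6, 5, 4, 3, 2, 1, 0] (6->'c', 5->'i', 4->'r', 3->'e', 2->'n', 1->'e', 0->'g'), giving 'cireneg'.

'cireneg'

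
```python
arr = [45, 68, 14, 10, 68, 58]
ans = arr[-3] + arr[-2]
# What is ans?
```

arr has length 6. Negative index -3 maps to positive index 6 + (-3) = 3. arr[3] = 10.
arr has length 6. Negative index -2 maps to positive index 6 + (-2) = 4. arr[4] = 68.
Sum: 10 + 68 = 78.

78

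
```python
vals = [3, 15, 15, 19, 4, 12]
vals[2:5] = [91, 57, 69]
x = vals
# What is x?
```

vals starts as [3, 15, 15, 19, 4, 12] (length 6). The slice vals[2:5] covers indices [2, 3, 4] with values [15, 19, 4]. Replacing that slice with [91, 57, 69] (same length) produces [3, 15, 91, 57, 69, 12].

[3, 15, 91, 57, 69, 12]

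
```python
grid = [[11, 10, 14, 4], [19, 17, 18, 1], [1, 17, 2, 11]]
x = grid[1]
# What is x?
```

grid has 3 rows. Row 1 is [19, 17, 18, 1].

[19, 17, 18, 1]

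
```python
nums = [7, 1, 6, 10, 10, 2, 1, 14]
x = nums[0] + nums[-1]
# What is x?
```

nums has length 8. nums[0] = 7.
nums has length 8. Negative index -1 maps to positive index 8 + (-1) = 7. nums[7] = 14.
Sum: 7 + 14 = 21.

21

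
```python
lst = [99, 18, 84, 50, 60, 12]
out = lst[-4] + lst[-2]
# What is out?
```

lst has length 6. Negative index -4 maps to positive index 6 + (-4) = 2. lst[2] = 84.
lst has length 6. Negative index -2 maps to positive index 6 + (-2) = 4. lst[4] = 60.
Sum: 84 + 60 = 144.

144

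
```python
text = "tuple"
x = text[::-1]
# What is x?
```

text has length 5. The slice text[::-1] selects indices [4, 3, 2, 1, 0] (4->'e', 3->'l', 2->'p', 1->'u', 0->'t'), giving 'elput'.

'elput'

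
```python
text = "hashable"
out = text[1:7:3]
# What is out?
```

text has length 8. The slice text[1:7:3] selects indices [1, 4] (1->'a', 4->'a'), giving 'aa'.

'aa'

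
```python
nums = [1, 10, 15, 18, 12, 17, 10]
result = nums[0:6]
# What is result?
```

nums has length 7. The slice nums[0:6] selects indices [0, 1, 2, 3, 4, 5] (0->1, 1->10, 2->15, 3->18, 4->12, 5->17), giving [1, 10, 15, 18, 12, 17].

[1, 10, 15, 18, 12, 17]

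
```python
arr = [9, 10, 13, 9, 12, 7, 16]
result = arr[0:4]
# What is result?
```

arr has length 7. The slice arr[0:4] selects indices [0, 1, 2, 3] (0->9, 1->10, 2->13, 3->9), giving [9, 10, 13, 9].

[9, 10, 13, 9]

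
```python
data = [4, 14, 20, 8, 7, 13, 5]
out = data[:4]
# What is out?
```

data has length 7. The slice data[:4] selects indices [0, 1, 2, 3] (0->4, 1->14, 2->20, 3->8), giving [4, 14, 20, 8].

[4, 14, 20, 8]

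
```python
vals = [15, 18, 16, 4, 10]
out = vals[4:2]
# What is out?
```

vals has length 5. The slice vals[4:2] resolves to an empty index range, so the result is [].

[]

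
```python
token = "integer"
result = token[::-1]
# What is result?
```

token has length 7. The slice token[::-1] selects indices [6, 5, 4, 3, 2, 1, 0] (6->'r', 5->'e', 4->'g', 3->'e', 2->'t', 1->'n', 0->'i'), giving 'regetni'.

'regetni'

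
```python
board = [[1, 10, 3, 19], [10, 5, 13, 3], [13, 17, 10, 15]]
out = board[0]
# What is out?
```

board has 3 rows. Row 0 is [1, 10, 3, 19].

[1, 10, 3, 19]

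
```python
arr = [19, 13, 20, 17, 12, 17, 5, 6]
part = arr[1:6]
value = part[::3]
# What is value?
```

arr has length 8. The slice arr[1:6] selects indices [1, 2, 3, 4, 5] (1->13, 2->20, 3->17, 4->12, 5->17), giving [13, 20, 17, 12, 17]. So part = [13, 20, 17, 12, 17]. part has length 5. The slice part[::3] selects indices [0, 3] (0->13, 3->12), giving [13, 12].

[13, 12]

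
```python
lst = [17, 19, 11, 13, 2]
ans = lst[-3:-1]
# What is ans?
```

lst has length 5. The slice lst[-3:-1] selects indices [2, 3] (2->11, 3->13), giving [11, 13].

[11, 13]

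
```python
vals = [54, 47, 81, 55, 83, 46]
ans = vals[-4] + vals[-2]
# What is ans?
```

vals has length 6. Negative index -4 maps to positive index 6 + (-4) = 2. vals[2] = 81.
vals has length 6. Negative index -2 maps to positive index 6 + (-2) = 4. vals[4] = 83.
Sum: 81 + 83 = 164.

164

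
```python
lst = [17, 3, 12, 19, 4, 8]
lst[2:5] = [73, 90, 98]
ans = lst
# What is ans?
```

lst starts as [17, 3, 12, 19, 4, 8] (length 6). The slice lst[2:5] covers indices [2, 3, 4] with values [12, 19, 4]. Replacing that slice with [73, 90, 98] (same length) produces [17, 3, 73, 90, 98, 8].

[17, 3, 73, 90, 98, 8]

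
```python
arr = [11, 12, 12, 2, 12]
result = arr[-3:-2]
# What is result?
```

arr has length 5. The slice arr[-3:-2] selects indices [2] (2->12), giving [12].

[12]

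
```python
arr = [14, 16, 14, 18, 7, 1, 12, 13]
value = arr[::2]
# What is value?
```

arr has length 8. The slice arr[::2] selects indices [0, 2, 4, 6] (0->14, 2->14, 4->7, 6->12), giving [14, 14, 7, 12].

[14, 14, 7, 12]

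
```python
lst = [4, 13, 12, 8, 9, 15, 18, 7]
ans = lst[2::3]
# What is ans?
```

lst has length 8. The slice lst[2::3] selects indices [2, 5] (2->12, 5->15), giving [12, 15].

[12, 15]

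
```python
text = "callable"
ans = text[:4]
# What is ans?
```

text has length 8. The slice text[:4] selects indices [0, 1, 2, 3] (0->'c', 1->'a', 2->'l', 3->'l'), giving 'call'.

'call'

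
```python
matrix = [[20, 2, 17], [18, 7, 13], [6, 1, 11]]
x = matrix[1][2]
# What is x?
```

matrix[1] = [18, 7, 13]. Taking column 2 of that row yields 13.

13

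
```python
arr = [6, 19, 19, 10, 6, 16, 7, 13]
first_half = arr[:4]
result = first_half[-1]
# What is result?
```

arr has length 8. The slice arr[:4] selects indices [0, 1, 2, 3] (0->6, 1->19, 2->19, 3->10), giving [6, 19, 19, 10]. So first_half = [6, 19, 19, 10]. Then first_half[-1] = 10.

10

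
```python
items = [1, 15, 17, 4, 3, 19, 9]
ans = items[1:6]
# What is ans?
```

items has length 7. The slice items[1:6] selects indices [1, 2, 3, 4, 5] (1->15, 2->17, 3->4, 4->3, 5->19), giving [15, 17, 4, 3, 19].

[15, 17, 4, 3, 19]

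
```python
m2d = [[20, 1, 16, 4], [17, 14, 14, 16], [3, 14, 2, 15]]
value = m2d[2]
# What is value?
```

m2d has 3 rows. Row 2 is [3, 14, 2, 15].

[3, 14, 2, 15]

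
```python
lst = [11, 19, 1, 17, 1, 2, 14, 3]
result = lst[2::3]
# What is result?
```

lst has length 8. The slice lst[2::3] selects indices [2, 5] (2->1, 5->2), giving [1, 2].

[1, 2]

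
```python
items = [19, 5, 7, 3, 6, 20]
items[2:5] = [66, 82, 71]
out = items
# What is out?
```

items starts as [19, 5, 7, 3, 6, 20] (length 6). The slice items[2:5] covers indices [2, 3, 4] with values [7, 3, 6]. Replacing that slice with [66, 82, 71] (same length) produces [19, 5, 66, 82, 71, 20].

[19, 5, 66, 82, 71, 20]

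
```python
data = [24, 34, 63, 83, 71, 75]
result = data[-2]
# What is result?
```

data has length 6. Negative index -2 maps to positive index 6 + (-2) = 4. data[4] = 71.

71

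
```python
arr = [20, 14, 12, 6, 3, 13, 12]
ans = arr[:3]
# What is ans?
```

arr has length 7. The slice arr[:3] selects indices [0, 1, 2] (0->20, 1->14, 2->12), giving [20, 14, 12].

[20, 14, 12]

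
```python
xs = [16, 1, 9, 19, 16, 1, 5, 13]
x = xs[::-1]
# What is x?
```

xs has length 8. The slice xs[::-1] selects indices [7, 6, 5, 4, 3, 2, 1, 0] (7->13, 6->5, 5->1, 4->16, 3->19, 2->9, 1->1, 0->16), giving [13, 5, 1, 16, 19, 9, 1, 16].

[13, 5, 1, 16, 19, 9, 1, 16]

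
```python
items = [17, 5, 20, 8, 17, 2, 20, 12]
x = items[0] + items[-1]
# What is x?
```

items has length 8. items[0] = 17.
items has length 8. Negative index -1 maps to positive index 8 + (-1) = 7. items[7] = 12.
Sum: 17 + 12 = 29.

29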